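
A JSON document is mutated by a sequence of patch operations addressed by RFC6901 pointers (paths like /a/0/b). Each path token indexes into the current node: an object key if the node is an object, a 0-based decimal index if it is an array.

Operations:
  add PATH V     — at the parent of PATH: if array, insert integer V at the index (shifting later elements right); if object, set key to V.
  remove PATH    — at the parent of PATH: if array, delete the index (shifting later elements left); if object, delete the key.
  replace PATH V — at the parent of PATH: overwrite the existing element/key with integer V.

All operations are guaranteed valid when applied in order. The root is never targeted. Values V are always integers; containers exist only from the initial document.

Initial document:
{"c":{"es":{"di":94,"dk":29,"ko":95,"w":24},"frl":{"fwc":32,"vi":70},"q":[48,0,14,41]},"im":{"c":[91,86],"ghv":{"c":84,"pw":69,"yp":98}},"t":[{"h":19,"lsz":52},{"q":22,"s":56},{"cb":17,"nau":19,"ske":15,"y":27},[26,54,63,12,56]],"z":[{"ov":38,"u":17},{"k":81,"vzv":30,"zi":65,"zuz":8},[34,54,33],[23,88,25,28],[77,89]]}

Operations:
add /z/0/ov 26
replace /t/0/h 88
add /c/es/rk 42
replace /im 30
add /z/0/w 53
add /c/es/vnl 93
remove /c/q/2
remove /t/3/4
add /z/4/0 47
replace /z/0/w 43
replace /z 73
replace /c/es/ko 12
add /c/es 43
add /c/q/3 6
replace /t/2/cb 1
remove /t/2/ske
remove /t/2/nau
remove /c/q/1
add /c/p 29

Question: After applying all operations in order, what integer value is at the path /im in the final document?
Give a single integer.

Answer: 30

Derivation:
After op 1 (add /z/0/ov 26): {"c":{"es":{"di":94,"dk":29,"ko":95,"w":24},"frl":{"fwc":32,"vi":70},"q":[48,0,14,41]},"im":{"c":[91,86],"ghv":{"c":84,"pw":69,"yp":98}},"t":[{"h":19,"lsz":52},{"q":22,"s":56},{"cb":17,"nau":19,"ske":15,"y":27},[26,54,63,12,56]],"z":[{"ov":26,"u":17},{"k":81,"vzv":30,"zi":65,"zuz":8},[34,54,33],[23,88,25,28],[77,89]]}
After op 2 (replace /t/0/h 88): {"c":{"es":{"di":94,"dk":29,"ko":95,"w":24},"frl":{"fwc":32,"vi":70},"q":[48,0,14,41]},"im":{"c":[91,86],"ghv":{"c":84,"pw":69,"yp":98}},"t":[{"h":88,"lsz":52},{"q":22,"s":56},{"cb":17,"nau":19,"ske":15,"y":27},[26,54,63,12,56]],"z":[{"ov":26,"u":17},{"k":81,"vzv":30,"zi":65,"zuz":8},[34,54,33],[23,88,25,28],[77,89]]}
After op 3 (add /c/es/rk 42): {"c":{"es":{"di":94,"dk":29,"ko":95,"rk":42,"w":24},"frl":{"fwc":32,"vi":70},"q":[48,0,14,41]},"im":{"c":[91,86],"ghv":{"c":84,"pw":69,"yp":98}},"t":[{"h":88,"lsz":52},{"q":22,"s":56},{"cb":17,"nau":19,"ske":15,"y":27},[26,54,63,12,56]],"z":[{"ov":26,"u":17},{"k":81,"vzv":30,"zi":65,"zuz":8},[34,54,33],[23,88,25,28],[77,89]]}
After op 4 (replace /im 30): {"c":{"es":{"di":94,"dk":29,"ko":95,"rk":42,"w":24},"frl":{"fwc":32,"vi":70},"q":[48,0,14,41]},"im":30,"t":[{"h":88,"lsz":52},{"q":22,"s":56},{"cb":17,"nau":19,"ske":15,"y":27},[26,54,63,12,56]],"z":[{"ov":26,"u":17},{"k":81,"vzv":30,"zi":65,"zuz":8},[34,54,33],[23,88,25,28],[77,89]]}
After op 5 (add /z/0/w 53): {"c":{"es":{"di":94,"dk":29,"ko":95,"rk":42,"w":24},"frl":{"fwc":32,"vi":70},"q":[48,0,14,41]},"im":30,"t":[{"h":88,"lsz":52},{"q":22,"s":56},{"cb":17,"nau":19,"ske":15,"y":27},[26,54,63,12,56]],"z":[{"ov":26,"u":17,"w":53},{"k":81,"vzv":30,"zi":65,"zuz":8},[34,54,33],[23,88,25,28],[77,89]]}
After op 6 (add /c/es/vnl 93): {"c":{"es":{"di":94,"dk":29,"ko":95,"rk":42,"vnl":93,"w":24},"frl":{"fwc":32,"vi":70},"q":[48,0,14,41]},"im":30,"t":[{"h":88,"lsz":52},{"q":22,"s":56},{"cb":17,"nau":19,"ske":15,"y":27},[26,54,63,12,56]],"z":[{"ov":26,"u":17,"w":53},{"k":81,"vzv":30,"zi":65,"zuz":8},[34,54,33],[23,88,25,28],[77,89]]}
After op 7 (remove /c/q/2): {"c":{"es":{"di":94,"dk":29,"ko":95,"rk":42,"vnl":93,"w":24},"frl":{"fwc":32,"vi":70},"q":[48,0,41]},"im":30,"t":[{"h":88,"lsz":52},{"q":22,"s":56},{"cb":17,"nau":19,"ske":15,"y":27},[26,54,63,12,56]],"z":[{"ov":26,"u":17,"w":53},{"k":81,"vzv":30,"zi":65,"zuz":8},[34,54,33],[23,88,25,28],[77,89]]}
After op 8 (remove /t/3/4): {"c":{"es":{"di":94,"dk":29,"ko":95,"rk":42,"vnl":93,"w":24},"frl":{"fwc":32,"vi":70},"q":[48,0,41]},"im":30,"t":[{"h":88,"lsz":52},{"q":22,"s":56},{"cb":17,"nau":19,"ske":15,"y":27},[26,54,63,12]],"z":[{"ov":26,"u":17,"w":53},{"k":81,"vzv":30,"zi":65,"zuz":8},[34,54,33],[23,88,25,28],[77,89]]}
After op 9 (add /z/4/0 47): {"c":{"es":{"di":94,"dk":29,"ko":95,"rk":42,"vnl":93,"w":24},"frl":{"fwc":32,"vi":70},"q":[48,0,41]},"im":30,"t":[{"h":88,"lsz":52},{"q":22,"s":56},{"cb":17,"nau":19,"ske":15,"y":27},[26,54,63,12]],"z":[{"ov":26,"u":17,"w":53},{"k":81,"vzv":30,"zi":65,"zuz":8},[34,54,33],[23,88,25,28],[47,77,89]]}
After op 10 (replace /z/0/w 43): {"c":{"es":{"di":94,"dk":29,"ko":95,"rk":42,"vnl":93,"w":24},"frl":{"fwc":32,"vi":70},"q":[48,0,41]},"im":30,"t":[{"h":88,"lsz":52},{"q":22,"s":56},{"cb":17,"nau":19,"ske":15,"y":27},[26,54,63,12]],"z":[{"ov":26,"u":17,"w":43},{"k":81,"vzv":30,"zi":65,"zuz":8},[34,54,33],[23,88,25,28],[47,77,89]]}
After op 11 (replace /z 73): {"c":{"es":{"di":94,"dk":29,"ko":95,"rk":42,"vnl":93,"w":24},"frl":{"fwc":32,"vi":70},"q":[48,0,41]},"im":30,"t":[{"h":88,"lsz":52},{"q":22,"s":56},{"cb":17,"nau":19,"ske":15,"y":27},[26,54,63,12]],"z":73}
After op 12 (replace /c/es/ko 12): {"c":{"es":{"di":94,"dk":29,"ko":12,"rk":42,"vnl":93,"w":24},"frl":{"fwc":32,"vi":70},"q":[48,0,41]},"im":30,"t":[{"h":88,"lsz":52},{"q":22,"s":56},{"cb":17,"nau":19,"ske":15,"y":27},[26,54,63,12]],"z":73}
After op 13 (add /c/es 43): {"c":{"es":43,"frl":{"fwc":32,"vi":70},"q":[48,0,41]},"im":30,"t":[{"h":88,"lsz":52},{"q":22,"s":56},{"cb":17,"nau":19,"ske":15,"y":27},[26,54,63,12]],"z":73}
After op 14 (add /c/q/3 6): {"c":{"es":43,"frl":{"fwc":32,"vi":70},"q":[48,0,41,6]},"im":30,"t":[{"h":88,"lsz":52},{"q":22,"s":56},{"cb":17,"nau":19,"ske":15,"y":27},[26,54,63,12]],"z":73}
After op 15 (replace /t/2/cb 1): {"c":{"es":43,"frl":{"fwc":32,"vi":70},"q":[48,0,41,6]},"im":30,"t":[{"h":88,"lsz":52},{"q":22,"s":56},{"cb":1,"nau":19,"ske":15,"y":27},[26,54,63,12]],"z":73}
After op 16 (remove /t/2/ske): {"c":{"es":43,"frl":{"fwc":32,"vi":70},"q":[48,0,41,6]},"im":30,"t":[{"h":88,"lsz":52},{"q":22,"s":56},{"cb":1,"nau":19,"y":27},[26,54,63,12]],"z":73}
After op 17 (remove /t/2/nau): {"c":{"es":43,"frl":{"fwc":32,"vi":70},"q":[48,0,41,6]},"im":30,"t":[{"h":88,"lsz":52},{"q":22,"s":56},{"cb":1,"y":27},[26,54,63,12]],"z":73}
After op 18 (remove /c/q/1): {"c":{"es":43,"frl":{"fwc":32,"vi":70},"q":[48,41,6]},"im":30,"t":[{"h":88,"lsz":52},{"q":22,"s":56},{"cb":1,"y":27},[26,54,63,12]],"z":73}
After op 19 (add /c/p 29): {"c":{"es":43,"frl":{"fwc":32,"vi":70},"p":29,"q":[48,41,6]},"im":30,"t":[{"h":88,"lsz":52},{"q":22,"s":56},{"cb":1,"y":27},[26,54,63,12]],"z":73}
Value at /im: 30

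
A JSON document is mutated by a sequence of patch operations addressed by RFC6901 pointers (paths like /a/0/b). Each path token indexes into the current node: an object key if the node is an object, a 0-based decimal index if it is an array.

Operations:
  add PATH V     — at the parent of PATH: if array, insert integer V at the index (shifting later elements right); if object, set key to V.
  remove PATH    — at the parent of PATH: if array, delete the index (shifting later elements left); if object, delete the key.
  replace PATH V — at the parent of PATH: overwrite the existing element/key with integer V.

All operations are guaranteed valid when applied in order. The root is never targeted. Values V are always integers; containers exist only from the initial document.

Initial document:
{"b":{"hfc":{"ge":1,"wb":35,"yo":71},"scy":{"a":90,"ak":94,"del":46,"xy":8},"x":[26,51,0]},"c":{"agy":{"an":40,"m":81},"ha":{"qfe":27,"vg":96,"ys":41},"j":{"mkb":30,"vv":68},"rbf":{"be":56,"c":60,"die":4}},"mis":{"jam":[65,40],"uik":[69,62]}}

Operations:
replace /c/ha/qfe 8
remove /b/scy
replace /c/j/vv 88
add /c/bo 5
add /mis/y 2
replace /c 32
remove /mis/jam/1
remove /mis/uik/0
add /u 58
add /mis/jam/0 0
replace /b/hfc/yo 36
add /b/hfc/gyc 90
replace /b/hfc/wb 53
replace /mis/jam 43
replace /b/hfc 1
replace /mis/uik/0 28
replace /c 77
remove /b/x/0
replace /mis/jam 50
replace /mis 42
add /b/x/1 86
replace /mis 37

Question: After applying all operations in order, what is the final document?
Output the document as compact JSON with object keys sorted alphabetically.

Answer: {"b":{"hfc":1,"x":[51,86,0]},"c":77,"mis":37,"u":58}

Derivation:
After op 1 (replace /c/ha/qfe 8): {"b":{"hfc":{"ge":1,"wb":35,"yo":71},"scy":{"a":90,"ak":94,"del":46,"xy":8},"x":[26,51,0]},"c":{"agy":{"an":40,"m":81},"ha":{"qfe":8,"vg":96,"ys":41},"j":{"mkb":30,"vv":68},"rbf":{"be":56,"c":60,"die":4}},"mis":{"jam":[65,40],"uik":[69,62]}}
After op 2 (remove /b/scy): {"b":{"hfc":{"ge":1,"wb":35,"yo":71},"x":[26,51,0]},"c":{"agy":{"an":40,"m":81},"ha":{"qfe":8,"vg":96,"ys":41},"j":{"mkb":30,"vv":68},"rbf":{"be":56,"c":60,"die":4}},"mis":{"jam":[65,40],"uik":[69,62]}}
After op 3 (replace /c/j/vv 88): {"b":{"hfc":{"ge":1,"wb":35,"yo":71},"x":[26,51,0]},"c":{"agy":{"an":40,"m":81},"ha":{"qfe":8,"vg":96,"ys":41},"j":{"mkb":30,"vv":88},"rbf":{"be":56,"c":60,"die":4}},"mis":{"jam":[65,40],"uik":[69,62]}}
After op 4 (add /c/bo 5): {"b":{"hfc":{"ge":1,"wb":35,"yo":71},"x":[26,51,0]},"c":{"agy":{"an":40,"m":81},"bo":5,"ha":{"qfe":8,"vg":96,"ys":41},"j":{"mkb":30,"vv":88},"rbf":{"be":56,"c":60,"die":4}},"mis":{"jam":[65,40],"uik":[69,62]}}
After op 5 (add /mis/y 2): {"b":{"hfc":{"ge":1,"wb":35,"yo":71},"x":[26,51,0]},"c":{"agy":{"an":40,"m":81},"bo":5,"ha":{"qfe":8,"vg":96,"ys":41},"j":{"mkb":30,"vv":88},"rbf":{"be":56,"c":60,"die":4}},"mis":{"jam":[65,40],"uik":[69,62],"y":2}}
After op 6 (replace /c 32): {"b":{"hfc":{"ge":1,"wb":35,"yo":71},"x":[26,51,0]},"c":32,"mis":{"jam":[65,40],"uik":[69,62],"y":2}}
After op 7 (remove /mis/jam/1): {"b":{"hfc":{"ge":1,"wb":35,"yo":71},"x":[26,51,0]},"c":32,"mis":{"jam":[65],"uik":[69,62],"y":2}}
After op 8 (remove /mis/uik/0): {"b":{"hfc":{"ge":1,"wb":35,"yo":71},"x":[26,51,0]},"c":32,"mis":{"jam":[65],"uik":[62],"y":2}}
After op 9 (add /u 58): {"b":{"hfc":{"ge":1,"wb":35,"yo":71},"x":[26,51,0]},"c":32,"mis":{"jam":[65],"uik":[62],"y":2},"u":58}
After op 10 (add /mis/jam/0 0): {"b":{"hfc":{"ge":1,"wb":35,"yo":71},"x":[26,51,0]},"c":32,"mis":{"jam":[0,65],"uik":[62],"y":2},"u":58}
After op 11 (replace /b/hfc/yo 36): {"b":{"hfc":{"ge":1,"wb":35,"yo":36},"x":[26,51,0]},"c":32,"mis":{"jam":[0,65],"uik":[62],"y":2},"u":58}
After op 12 (add /b/hfc/gyc 90): {"b":{"hfc":{"ge":1,"gyc":90,"wb":35,"yo":36},"x":[26,51,0]},"c":32,"mis":{"jam":[0,65],"uik":[62],"y":2},"u":58}
After op 13 (replace /b/hfc/wb 53): {"b":{"hfc":{"ge":1,"gyc":90,"wb":53,"yo":36},"x":[26,51,0]},"c":32,"mis":{"jam":[0,65],"uik":[62],"y":2},"u":58}
After op 14 (replace /mis/jam 43): {"b":{"hfc":{"ge":1,"gyc":90,"wb":53,"yo":36},"x":[26,51,0]},"c":32,"mis":{"jam":43,"uik":[62],"y":2},"u":58}
After op 15 (replace /b/hfc 1): {"b":{"hfc":1,"x":[26,51,0]},"c":32,"mis":{"jam":43,"uik":[62],"y":2},"u":58}
After op 16 (replace /mis/uik/0 28): {"b":{"hfc":1,"x":[26,51,0]},"c":32,"mis":{"jam":43,"uik":[28],"y":2},"u":58}
After op 17 (replace /c 77): {"b":{"hfc":1,"x":[26,51,0]},"c":77,"mis":{"jam":43,"uik":[28],"y":2},"u":58}
After op 18 (remove /b/x/0): {"b":{"hfc":1,"x":[51,0]},"c":77,"mis":{"jam":43,"uik":[28],"y":2},"u":58}
After op 19 (replace /mis/jam 50): {"b":{"hfc":1,"x":[51,0]},"c":77,"mis":{"jam":50,"uik":[28],"y":2},"u":58}
After op 20 (replace /mis 42): {"b":{"hfc":1,"x":[51,0]},"c":77,"mis":42,"u":58}
After op 21 (add /b/x/1 86): {"b":{"hfc":1,"x":[51,86,0]},"c":77,"mis":42,"u":58}
After op 22 (replace /mis 37): {"b":{"hfc":1,"x":[51,86,0]},"c":77,"mis":37,"u":58}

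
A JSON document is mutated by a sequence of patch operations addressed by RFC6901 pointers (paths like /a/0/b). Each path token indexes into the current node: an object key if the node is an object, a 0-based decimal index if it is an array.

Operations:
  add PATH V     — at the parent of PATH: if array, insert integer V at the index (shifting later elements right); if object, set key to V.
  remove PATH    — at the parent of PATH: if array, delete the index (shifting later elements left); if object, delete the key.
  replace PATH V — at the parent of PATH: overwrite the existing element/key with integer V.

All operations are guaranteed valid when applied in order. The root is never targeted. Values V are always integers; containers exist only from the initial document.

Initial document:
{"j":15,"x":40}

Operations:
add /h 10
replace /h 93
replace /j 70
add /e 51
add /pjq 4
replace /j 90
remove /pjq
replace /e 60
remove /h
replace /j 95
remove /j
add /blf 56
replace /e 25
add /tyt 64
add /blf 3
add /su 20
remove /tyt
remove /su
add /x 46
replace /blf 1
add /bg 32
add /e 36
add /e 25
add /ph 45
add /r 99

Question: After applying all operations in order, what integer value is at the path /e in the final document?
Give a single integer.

Answer: 25

Derivation:
After op 1 (add /h 10): {"h":10,"j":15,"x":40}
After op 2 (replace /h 93): {"h":93,"j":15,"x":40}
After op 3 (replace /j 70): {"h":93,"j":70,"x":40}
After op 4 (add /e 51): {"e":51,"h":93,"j":70,"x":40}
After op 5 (add /pjq 4): {"e":51,"h":93,"j":70,"pjq":4,"x":40}
After op 6 (replace /j 90): {"e":51,"h":93,"j":90,"pjq":4,"x":40}
After op 7 (remove /pjq): {"e":51,"h":93,"j":90,"x":40}
After op 8 (replace /e 60): {"e":60,"h":93,"j":90,"x":40}
After op 9 (remove /h): {"e":60,"j":90,"x":40}
After op 10 (replace /j 95): {"e":60,"j":95,"x":40}
After op 11 (remove /j): {"e":60,"x":40}
After op 12 (add /blf 56): {"blf":56,"e":60,"x":40}
After op 13 (replace /e 25): {"blf":56,"e":25,"x":40}
After op 14 (add /tyt 64): {"blf":56,"e":25,"tyt":64,"x":40}
After op 15 (add /blf 3): {"blf":3,"e":25,"tyt":64,"x":40}
After op 16 (add /su 20): {"blf":3,"e":25,"su":20,"tyt":64,"x":40}
After op 17 (remove /tyt): {"blf":3,"e":25,"su":20,"x":40}
After op 18 (remove /su): {"blf":3,"e":25,"x":40}
After op 19 (add /x 46): {"blf":3,"e":25,"x":46}
After op 20 (replace /blf 1): {"blf":1,"e":25,"x":46}
After op 21 (add /bg 32): {"bg":32,"blf":1,"e":25,"x":46}
After op 22 (add /e 36): {"bg":32,"blf":1,"e":36,"x":46}
After op 23 (add /e 25): {"bg":32,"blf":1,"e":25,"x":46}
After op 24 (add /ph 45): {"bg":32,"blf":1,"e":25,"ph":45,"x":46}
After op 25 (add /r 99): {"bg":32,"blf":1,"e":25,"ph":45,"r":99,"x":46}
Value at /e: 25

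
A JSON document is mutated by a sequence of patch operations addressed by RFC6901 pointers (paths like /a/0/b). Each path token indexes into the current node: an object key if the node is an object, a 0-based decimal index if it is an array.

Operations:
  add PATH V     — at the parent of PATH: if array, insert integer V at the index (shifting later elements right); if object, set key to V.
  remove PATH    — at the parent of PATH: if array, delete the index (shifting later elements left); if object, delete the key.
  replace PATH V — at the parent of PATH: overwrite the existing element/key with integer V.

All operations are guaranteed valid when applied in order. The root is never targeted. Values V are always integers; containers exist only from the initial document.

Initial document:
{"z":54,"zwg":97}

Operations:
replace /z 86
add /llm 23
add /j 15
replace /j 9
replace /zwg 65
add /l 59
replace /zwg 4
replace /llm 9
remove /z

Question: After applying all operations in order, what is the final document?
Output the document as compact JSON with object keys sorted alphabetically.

Answer: {"j":9,"l":59,"llm":9,"zwg":4}

Derivation:
After op 1 (replace /z 86): {"z":86,"zwg":97}
After op 2 (add /llm 23): {"llm":23,"z":86,"zwg":97}
After op 3 (add /j 15): {"j":15,"llm":23,"z":86,"zwg":97}
After op 4 (replace /j 9): {"j":9,"llm":23,"z":86,"zwg":97}
After op 5 (replace /zwg 65): {"j":9,"llm":23,"z":86,"zwg":65}
After op 6 (add /l 59): {"j":9,"l":59,"llm":23,"z":86,"zwg":65}
After op 7 (replace /zwg 4): {"j":9,"l":59,"llm":23,"z":86,"zwg":4}
After op 8 (replace /llm 9): {"j":9,"l":59,"llm":9,"z":86,"zwg":4}
After op 9 (remove /z): {"j":9,"l":59,"llm":9,"zwg":4}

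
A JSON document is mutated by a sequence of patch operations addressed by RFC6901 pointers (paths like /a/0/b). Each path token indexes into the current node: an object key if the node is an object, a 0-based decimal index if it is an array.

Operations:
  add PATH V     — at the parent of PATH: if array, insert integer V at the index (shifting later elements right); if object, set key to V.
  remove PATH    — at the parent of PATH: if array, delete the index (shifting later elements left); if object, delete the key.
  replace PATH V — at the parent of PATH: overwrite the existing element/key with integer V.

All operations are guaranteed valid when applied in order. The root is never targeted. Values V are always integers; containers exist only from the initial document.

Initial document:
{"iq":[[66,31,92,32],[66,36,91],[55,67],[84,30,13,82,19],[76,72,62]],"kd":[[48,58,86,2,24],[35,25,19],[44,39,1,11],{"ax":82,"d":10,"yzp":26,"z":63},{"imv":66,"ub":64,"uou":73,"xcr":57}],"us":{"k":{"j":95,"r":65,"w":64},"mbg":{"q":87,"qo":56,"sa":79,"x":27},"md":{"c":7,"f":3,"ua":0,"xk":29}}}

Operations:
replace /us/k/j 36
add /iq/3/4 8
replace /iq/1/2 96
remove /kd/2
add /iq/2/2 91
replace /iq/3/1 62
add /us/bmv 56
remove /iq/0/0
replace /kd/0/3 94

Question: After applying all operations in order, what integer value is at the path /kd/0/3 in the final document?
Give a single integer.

After op 1 (replace /us/k/j 36): {"iq":[[66,31,92,32],[66,36,91],[55,67],[84,30,13,82,19],[76,72,62]],"kd":[[48,58,86,2,24],[35,25,19],[44,39,1,11],{"ax":82,"d":10,"yzp":26,"z":63},{"imv":66,"ub":64,"uou":73,"xcr":57}],"us":{"k":{"j":36,"r":65,"w":64},"mbg":{"q":87,"qo":56,"sa":79,"x":27},"md":{"c":7,"f":3,"ua":0,"xk":29}}}
After op 2 (add /iq/3/4 8): {"iq":[[66,31,92,32],[66,36,91],[55,67],[84,30,13,82,8,19],[76,72,62]],"kd":[[48,58,86,2,24],[35,25,19],[44,39,1,11],{"ax":82,"d":10,"yzp":26,"z":63},{"imv":66,"ub":64,"uou":73,"xcr":57}],"us":{"k":{"j":36,"r":65,"w":64},"mbg":{"q":87,"qo":56,"sa":79,"x":27},"md":{"c":7,"f":3,"ua":0,"xk":29}}}
After op 3 (replace /iq/1/2 96): {"iq":[[66,31,92,32],[66,36,96],[55,67],[84,30,13,82,8,19],[76,72,62]],"kd":[[48,58,86,2,24],[35,25,19],[44,39,1,11],{"ax":82,"d":10,"yzp":26,"z":63},{"imv":66,"ub":64,"uou":73,"xcr":57}],"us":{"k":{"j":36,"r":65,"w":64},"mbg":{"q":87,"qo":56,"sa":79,"x":27},"md":{"c":7,"f":3,"ua":0,"xk":29}}}
After op 4 (remove /kd/2): {"iq":[[66,31,92,32],[66,36,96],[55,67],[84,30,13,82,8,19],[76,72,62]],"kd":[[48,58,86,2,24],[35,25,19],{"ax":82,"d":10,"yzp":26,"z":63},{"imv":66,"ub":64,"uou":73,"xcr":57}],"us":{"k":{"j":36,"r":65,"w":64},"mbg":{"q":87,"qo":56,"sa":79,"x":27},"md":{"c":7,"f":3,"ua":0,"xk":29}}}
After op 5 (add /iq/2/2 91): {"iq":[[66,31,92,32],[66,36,96],[55,67,91],[84,30,13,82,8,19],[76,72,62]],"kd":[[48,58,86,2,24],[35,25,19],{"ax":82,"d":10,"yzp":26,"z":63},{"imv":66,"ub":64,"uou":73,"xcr":57}],"us":{"k":{"j":36,"r":65,"w":64},"mbg":{"q":87,"qo":56,"sa":79,"x":27},"md":{"c":7,"f":3,"ua":0,"xk":29}}}
After op 6 (replace /iq/3/1 62): {"iq":[[66,31,92,32],[66,36,96],[55,67,91],[84,62,13,82,8,19],[76,72,62]],"kd":[[48,58,86,2,24],[35,25,19],{"ax":82,"d":10,"yzp":26,"z":63},{"imv":66,"ub":64,"uou":73,"xcr":57}],"us":{"k":{"j":36,"r":65,"w":64},"mbg":{"q":87,"qo":56,"sa":79,"x":27},"md":{"c":7,"f":3,"ua":0,"xk":29}}}
After op 7 (add /us/bmv 56): {"iq":[[66,31,92,32],[66,36,96],[55,67,91],[84,62,13,82,8,19],[76,72,62]],"kd":[[48,58,86,2,24],[35,25,19],{"ax":82,"d":10,"yzp":26,"z":63},{"imv":66,"ub":64,"uou":73,"xcr":57}],"us":{"bmv":56,"k":{"j":36,"r":65,"w":64},"mbg":{"q":87,"qo":56,"sa":79,"x":27},"md":{"c":7,"f":3,"ua":0,"xk":29}}}
After op 8 (remove /iq/0/0): {"iq":[[31,92,32],[66,36,96],[55,67,91],[84,62,13,82,8,19],[76,72,62]],"kd":[[48,58,86,2,24],[35,25,19],{"ax":82,"d":10,"yzp":26,"z":63},{"imv":66,"ub":64,"uou":73,"xcr":57}],"us":{"bmv":56,"k":{"j":36,"r":65,"w":64},"mbg":{"q":87,"qo":56,"sa":79,"x":27},"md":{"c":7,"f":3,"ua":0,"xk":29}}}
After op 9 (replace /kd/0/3 94): {"iq":[[31,92,32],[66,36,96],[55,67,91],[84,62,13,82,8,19],[76,72,62]],"kd":[[48,58,86,94,24],[35,25,19],{"ax":82,"d":10,"yzp":26,"z":63},{"imv":66,"ub":64,"uou":73,"xcr":57}],"us":{"bmv":56,"k":{"j":36,"r":65,"w":64},"mbg":{"q":87,"qo":56,"sa":79,"x":27},"md":{"c":7,"f":3,"ua":0,"xk":29}}}
Value at /kd/0/3: 94

Answer: 94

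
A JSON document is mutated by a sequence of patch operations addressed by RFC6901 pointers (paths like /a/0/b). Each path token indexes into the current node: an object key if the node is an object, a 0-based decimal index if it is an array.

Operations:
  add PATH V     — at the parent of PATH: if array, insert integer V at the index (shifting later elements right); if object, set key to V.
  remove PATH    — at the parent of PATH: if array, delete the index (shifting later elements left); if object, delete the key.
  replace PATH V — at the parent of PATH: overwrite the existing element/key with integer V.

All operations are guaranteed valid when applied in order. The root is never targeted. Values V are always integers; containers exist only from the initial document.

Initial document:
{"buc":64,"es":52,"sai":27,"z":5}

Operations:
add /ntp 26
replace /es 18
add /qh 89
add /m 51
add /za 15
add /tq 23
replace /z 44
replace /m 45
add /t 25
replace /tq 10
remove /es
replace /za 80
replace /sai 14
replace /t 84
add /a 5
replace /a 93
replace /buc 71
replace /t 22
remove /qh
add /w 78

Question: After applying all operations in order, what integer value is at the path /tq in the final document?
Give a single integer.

Answer: 10

Derivation:
After op 1 (add /ntp 26): {"buc":64,"es":52,"ntp":26,"sai":27,"z":5}
After op 2 (replace /es 18): {"buc":64,"es":18,"ntp":26,"sai":27,"z":5}
After op 3 (add /qh 89): {"buc":64,"es":18,"ntp":26,"qh":89,"sai":27,"z":5}
After op 4 (add /m 51): {"buc":64,"es":18,"m":51,"ntp":26,"qh":89,"sai":27,"z":5}
After op 5 (add /za 15): {"buc":64,"es":18,"m":51,"ntp":26,"qh":89,"sai":27,"z":5,"za":15}
After op 6 (add /tq 23): {"buc":64,"es":18,"m":51,"ntp":26,"qh":89,"sai":27,"tq":23,"z":5,"za":15}
After op 7 (replace /z 44): {"buc":64,"es":18,"m":51,"ntp":26,"qh":89,"sai":27,"tq":23,"z":44,"za":15}
After op 8 (replace /m 45): {"buc":64,"es":18,"m":45,"ntp":26,"qh":89,"sai":27,"tq":23,"z":44,"za":15}
After op 9 (add /t 25): {"buc":64,"es":18,"m":45,"ntp":26,"qh":89,"sai":27,"t":25,"tq":23,"z":44,"za":15}
After op 10 (replace /tq 10): {"buc":64,"es":18,"m":45,"ntp":26,"qh":89,"sai":27,"t":25,"tq":10,"z":44,"za":15}
After op 11 (remove /es): {"buc":64,"m":45,"ntp":26,"qh":89,"sai":27,"t":25,"tq":10,"z":44,"za":15}
After op 12 (replace /za 80): {"buc":64,"m":45,"ntp":26,"qh":89,"sai":27,"t":25,"tq":10,"z":44,"za":80}
After op 13 (replace /sai 14): {"buc":64,"m":45,"ntp":26,"qh":89,"sai":14,"t":25,"tq":10,"z":44,"za":80}
After op 14 (replace /t 84): {"buc":64,"m":45,"ntp":26,"qh":89,"sai":14,"t":84,"tq":10,"z":44,"za":80}
After op 15 (add /a 5): {"a":5,"buc":64,"m":45,"ntp":26,"qh":89,"sai":14,"t":84,"tq":10,"z":44,"za":80}
After op 16 (replace /a 93): {"a":93,"buc":64,"m":45,"ntp":26,"qh":89,"sai":14,"t":84,"tq":10,"z":44,"za":80}
After op 17 (replace /buc 71): {"a":93,"buc":71,"m":45,"ntp":26,"qh":89,"sai":14,"t":84,"tq":10,"z":44,"za":80}
After op 18 (replace /t 22): {"a":93,"buc":71,"m":45,"ntp":26,"qh":89,"sai":14,"t":22,"tq":10,"z":44,"za":80}
After op 19 (remove /qh): {"a":93,"buc":71,"m":45,"ntp":26,"sai":14,"t":22,"tq":10,"z":44,"za":80}
After op 20 (add /w 78): {"a":93,"buc":71,"m":45,"ntp":26,"sai":14,"t":22,"tq":10,"w":78,"z":44,"za":80}
Value at /tq: 10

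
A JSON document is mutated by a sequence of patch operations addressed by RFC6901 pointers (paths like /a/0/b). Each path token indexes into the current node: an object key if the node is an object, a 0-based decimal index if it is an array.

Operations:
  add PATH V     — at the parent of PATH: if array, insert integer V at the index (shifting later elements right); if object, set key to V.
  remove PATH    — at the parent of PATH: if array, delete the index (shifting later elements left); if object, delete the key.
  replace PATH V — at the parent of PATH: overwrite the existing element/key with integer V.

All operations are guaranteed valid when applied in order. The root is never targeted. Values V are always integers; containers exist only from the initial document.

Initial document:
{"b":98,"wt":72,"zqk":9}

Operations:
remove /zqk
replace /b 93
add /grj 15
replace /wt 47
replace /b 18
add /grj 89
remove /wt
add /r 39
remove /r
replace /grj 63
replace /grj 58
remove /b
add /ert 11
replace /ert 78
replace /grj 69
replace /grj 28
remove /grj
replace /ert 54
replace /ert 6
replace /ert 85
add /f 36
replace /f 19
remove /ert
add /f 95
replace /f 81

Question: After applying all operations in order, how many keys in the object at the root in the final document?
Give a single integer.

Answer: 1

Derivation:
After op 1 (remove /zqk): {"b":98,"wt":72}
After op 2 (replace /b 93): {"b":93,"wt":72}
After op 3 (add /grj 15): {"b":93,"grj":15,"wt":72}
After op 4 (replace /wt 47): {"b":93,"grj":15,"wt":47}
After op 5 (replace /b 18): {"b":18,"grj":15,"wt":47}
After op 6 (add /grj 89): {"b":18,"grj":89,"wt":47}
After op 7 (remove /wt): {"b":18,"grj":89}
After op 8 (add /r 39): {"b":18,"grj":89,"r":39}
After op 9 (remove /r): {"b":18,"grj":89}
After op 10 (replace /grj 63): {"b":18,"grj":63}
After op 11 (replace /grj 58): {"b":18,"grj":58}
After op 12 (remove /b): {"grj":58}
After op 13 (add /ert 11): {"ert":11,"grj":58}
After op 14 (replace /ert 78): {"ert":78,"grj":58}
After op 15 (replace /grj 69): {"ert":78,"grj":69}
After op 16 (replace /grj 28): {"ert":78,"grj":28}
After op 17 (remove /grj): {"ert":78}
After op 18 (replace /ert 54): {"ert":54}
After op 19 (replace /ert 6): {"ert":6}
After op 20 (replace /ert 85): {"ert":85}
After op 21 (add /f 36): {"ert":85,"f":36}
After op 22 (replace /f 19): {"ert":85,"f":19}
After op 23 (remove /ert): {"f":19}
After op 24 (add /f 95): {"f":95}
After op 25 (replace /f 81): {"f":81}
Size at the root: 1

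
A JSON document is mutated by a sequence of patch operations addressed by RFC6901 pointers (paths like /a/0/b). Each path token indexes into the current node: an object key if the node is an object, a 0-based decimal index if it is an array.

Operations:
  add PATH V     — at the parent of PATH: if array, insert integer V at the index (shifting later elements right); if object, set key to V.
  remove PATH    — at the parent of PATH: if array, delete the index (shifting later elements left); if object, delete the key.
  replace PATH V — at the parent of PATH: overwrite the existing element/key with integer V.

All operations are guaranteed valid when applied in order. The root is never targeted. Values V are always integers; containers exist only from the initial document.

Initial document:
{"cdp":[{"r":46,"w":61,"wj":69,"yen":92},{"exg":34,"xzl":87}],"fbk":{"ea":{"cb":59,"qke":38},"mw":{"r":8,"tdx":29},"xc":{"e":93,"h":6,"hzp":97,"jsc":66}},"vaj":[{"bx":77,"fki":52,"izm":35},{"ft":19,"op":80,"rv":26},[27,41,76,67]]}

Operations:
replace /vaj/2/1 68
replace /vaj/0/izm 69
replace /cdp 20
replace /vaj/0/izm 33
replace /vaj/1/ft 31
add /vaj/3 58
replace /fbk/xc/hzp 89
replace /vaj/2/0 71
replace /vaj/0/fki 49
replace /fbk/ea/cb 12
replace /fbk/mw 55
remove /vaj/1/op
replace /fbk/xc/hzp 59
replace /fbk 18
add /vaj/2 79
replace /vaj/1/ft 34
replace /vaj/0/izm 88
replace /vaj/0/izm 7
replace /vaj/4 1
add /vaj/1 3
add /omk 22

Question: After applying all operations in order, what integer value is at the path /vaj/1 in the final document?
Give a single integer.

Answer: 3

Derivation:
After op 1 (replace /vaj/2/1 68): {"cdp":[{"r":46,"w":61,"wj":69,"yen":92},{"exg":34,"xzl":87}],"fbk":{"ea":{"cb":59,"qke":38},"mw":{"r":8,"tdx":29},"xc":{"e":93,"h":6,"hzp":97,"jsc":66}},"vaj":[{"bx":77,"fki":52,"izm":35},{"ft":19,"op":80,"rv":26},[27,68,76,67]]}
After op 2 (replace /vaj/0/izm 69): {"cdp":[{"r":46,"w":61,"wj":69,"yen":92},{"exg":34,"xzl":87}],"fbk":{"ea":{"cb":59,"qke":38},"mw":{"r":8,"tdx":29},"xc":{"e":93,"h":6,"hzp":97,"jsc":66}},"vaj":[{"bx":77,"fki":52,"izm":69},{"ft":19,"op":80,"rv":26},[27,68,76,67]]}
After op 3 (replace /cdp 20): {"cdp":20,"fbk":{"ea":{"cb":59,"qke":38},"mw":{"r":8,"tdx":29},"xc":{"e":93,"h":6,"hzp":97,"jsc":66}},"vaj":[{"bx":77,"fki":52,"izm":69},{"ft":19,"op":80,"rv":26},[27,68,76,67]]}
After op 4 (replace /vaj/0/izm 33): {"cdp":20,"fbk":{"ea":{"cb":59,"qke":38},"mw":{"r":8,"tdx":29},"xc":{"e":93,"h":6,"hzp":97,"jsc":66}},"vaj":[{"bx":77,"fki":52,"izm":33},{"ft":19,"op":80,"rv":26},[27,68,76,67]]}
After op 5 (replace /vaj/1/ft 31): {"cdp":20,"fbk":{"ea":{"cb":59,"qke":38},"mw":{"r":8,"tdx":29},"xc":{"e":93,"h":6,"hzp":97,"jsc":66}},"vaj":[{"bx":77,"fki":52,"izm":33},{"ft":31,"op":80,"rv":26},[27,68,76,67]]}
After op 6 (add /vaj/3 58): {"cdp":20,"fbk":{"ea":{"cb":59,"qke":38},"mw":{"r":8,"tdx":29},"xc":{"e":93,"h":6,"hzp":97,"jsc":66}},"vaj":[{"bx":77,"fki":52,"izm":33},{"ft":31,"op":80,"rv":26},[27,68,76,67],58]}
After op 7 (replace /fbk/xc/hzp 89): {"cdp":20,"fbk":{"ea":{"cb":59,"qke":38},"mw":{"r":8,"tdx":29},"xc":{"e":93,"h":6,"hzp":89,"jsc":66}},"vaj":[{"bx":77,"fki":52,"izm":33},{"ft":31,"op":80,"rv":26},[27,68,76,67],58]}
After op 8 (replace /vaj/2/0 71): {"cdp":20,"fbk":{"ea":{"cb":59,"qke":38},"mw":{"r":8,"tdx":29},"xc":{"e":93,"h":6,"hzp":89,"jsc":66}},"vaj":[{"bx":77,"fki":52,"izm":33},{"ft":31,"op":80,"rv":26},[71,68,76,67],58]}
After op 9 (replace /vaj/0/fki 49): {"cdp":20,"fbk":{"ea":{"cb":59,"qke":38},"mw":{"r":8,"tdx":29},"xc":{"e":93,"h":6,"hzp":89,"jsc":66}},"vaj":[{"bx":77,"fki":49,"izm":33},{"ft":31,"op":80,"rv":26},[71,68,76,67],58]}
After op 10 (replace /fbk/ea/cb 12): {"cdp":20,"fbk":{"ea":{"cb":12,"qke":38},"mw":{"r":8,"tdx":29},"xc":{"e":93,"h":6,"hzp":89,"jsc":66}},"vaj":[{"bx":77,"fki":49,"izm":33},{"ft":31,"op":80,"rv":26},[71,68,76,67],58]}
After op 11 (replace /fbk/mw 55): {"cdp":20,"fbk":{"ea":{"cb":12,"qke":38},"mw":55,"xc":{"e":93,"h":6,"hzp":89,"jsc":66}},"vaj":[{"bx":77,"fki":49,"izm":33},{"ft":31,"op":80,"rv":26},[71,68,76,67],58]}
After op 12 (remove /vaj/1/op): {"cdp":20,"fbk":{"ea":{"cb":12,"qke":38},"mw":55,"xc":{"e":93,"h":6,"hzp":89,"jsc":66}},"vaj":[{"bx":77,"fki":49,"izm":33},{"ft":31,"rv":26},[71,68,76,67],58]}
After op 13 (replace /fbk/xc/hzp 59): {"cdp":20,"fbk":{"ea":{"cb":12,"qke":38},"mw":55,"xc":{"e":93,"h":6,"hzp":59,"jsc":66}},"vaj":[{"bx":77,"fki":49,"izm":33},{"ft":31,"rv":26},[71,68,76,67],58]}
After op 14 (replace /fbk 18): {"cdp":20,"fbk":18,"vaj":[{"bx":77,"fki":49,"izm":33},{"ft":31,"rv":26},[71,68,76,67],58]}
After op 15 (add /vaj/2 79): {"cdp":20,"fbk":18,"vaj":[{"bx":77,"fki":49,"izm":33},{"ft":31,"rv":26},79,[71,68,76,67],58]}
After op 16 (replace /vaj/1/ft 34): {"cdp":20,"fbk":18,"vaj":[{"bx":77,"fki":49,"izm":33},{"ft":34,"rv":26},79,[71,68,76,67],58]}
After op 17 (replace /vaj/0/izm 88): {"cdp":20,"fbk":18,"vaj":[{"bx":77,"fki":49,"izm":88},{"ft":34,"rv":26},79,[71,68,76,67],58]}
After op 18 (replace /vaj/0/izm 7): {"cdp":20,"fbk":18,"vaj":[{"bx":77,"fki":49,"izm":7},{"ft":34,"rv":26},79,[71,68,76,67],58]}
After op 19 (replace /vaj/4 1): {"cdp":20,"fbk":18,"vaj":[{"bx":77,"fki":49,"izm":7},{"ft":34,"rv":26},79,[71,68,76,67],1]}
After op 20 (add /vaj/1 3): {"cdp":20,"fbk":18,"vaj":[{"bx":77,"fki":49,"izm":7},3,{"ft":34,"rv":26},79,[71,68,76,67],1]}
After op 21 (add /omk 22): {"cdp":20,"fbk":18,"omk":22,"vaj":[{"bx":77,"fki":49,"izm":7},3,{"ft":34,"rv":26},79,[71,68,76,67],1]}
Value at /vaj/1: 3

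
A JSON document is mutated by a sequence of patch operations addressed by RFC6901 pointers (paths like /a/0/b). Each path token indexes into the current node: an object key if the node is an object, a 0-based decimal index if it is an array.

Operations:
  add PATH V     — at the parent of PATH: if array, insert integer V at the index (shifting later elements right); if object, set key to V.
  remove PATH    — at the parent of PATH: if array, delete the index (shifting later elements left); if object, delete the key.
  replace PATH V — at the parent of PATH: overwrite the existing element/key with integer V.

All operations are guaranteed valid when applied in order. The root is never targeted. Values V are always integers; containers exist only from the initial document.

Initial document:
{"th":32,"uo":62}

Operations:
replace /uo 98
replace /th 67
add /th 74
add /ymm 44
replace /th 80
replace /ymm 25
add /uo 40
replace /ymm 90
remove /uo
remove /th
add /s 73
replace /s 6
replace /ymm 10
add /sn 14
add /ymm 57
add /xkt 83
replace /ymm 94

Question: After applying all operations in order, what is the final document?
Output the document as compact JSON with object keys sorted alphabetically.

After op 1 (replace /uo 98): {"th":32,"uo":98}
After op 2 (replace /th 67): {"th":67,"uo":98}
After op 3 (add /th 74): {"th":74,"uo":98}
After op 4 (add /ymm 44): {"th":74,"uo":98,"ymm":44}
After op 5 (replace /th 80): {"th":80,"uo":98,"ymm":44}
After op 6 (replace /ymm 25): {"th":80,"uo":98,"ymm":25}
After op 7 (add /uo 40): {"th":80,"uo":40,"ymm":25}
After op 8 (replace /ymm 90): {"th":80,"uo":40,"ymm":90}
After op 9 (remove /uo): {"th":80,"ymm":90}
After op 10 (remove /th): {"ymm":90}
After op 11 (add /s 73): {"s":73,"ymm":90}
After op 12 (replace /s 6): {"s":6,"ymm":90}
After op 13 (replace /ymm 10): {"s":6,"ymm":10}
After op 14 (add /sn 14): {"s":6,"sn":14,"ymm":10}
After op 15 (add /ymm 57): {"s":6,"sn":14,"ymm":57}
After op 16 (add /xkt 83): {"s":6,"sn":14,"xkt":83,"ymm":57}
After op 17 (replace /ymm 94): {"s":6,"sn":14,"xkt":83,"ymm":94}

Answer: {"s":6,"sn":14,"xkt":83,"ymm":94}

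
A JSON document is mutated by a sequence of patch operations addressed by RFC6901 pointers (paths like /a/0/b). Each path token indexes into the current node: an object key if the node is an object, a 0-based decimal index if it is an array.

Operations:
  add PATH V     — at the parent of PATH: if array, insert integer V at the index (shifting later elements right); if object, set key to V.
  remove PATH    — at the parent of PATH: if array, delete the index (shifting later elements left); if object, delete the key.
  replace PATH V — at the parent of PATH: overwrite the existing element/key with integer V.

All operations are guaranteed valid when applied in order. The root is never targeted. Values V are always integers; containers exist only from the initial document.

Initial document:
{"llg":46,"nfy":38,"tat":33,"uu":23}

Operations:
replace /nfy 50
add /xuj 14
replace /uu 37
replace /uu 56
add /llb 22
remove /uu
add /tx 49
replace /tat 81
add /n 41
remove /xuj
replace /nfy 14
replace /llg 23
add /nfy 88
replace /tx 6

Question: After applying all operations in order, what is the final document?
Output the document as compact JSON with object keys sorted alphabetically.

Answer: {"llb":22,"llg":23,"n":41,"nfy":88,"tat":81,"tx":6}

Derivation:
After op 1 (replace /nfy 50): {"llg":46,"nfy":50,"tat":33,"uu":23}
After op 2 (add /xuj 14): {"llg":46,"nfy":50,"tat":33,"uu":23,"xuj":14}
After op 3 (replace /uu 37): {"llg":46,"nfy":50,"tat":33,"uu":37,"xuj":14}
After op 4 (replace /uu 56): {"llg":46,"nfy":50,"tat":33,"uu":56,"xuj":14}
After op 5 (add /llb 22): {"llb":22,"llg":46,"nfy":50,"tat":33,"uu":56,"xuj":14}
After op 6 (remove /uu): {"llb":22,"llg":46,"nfy":50,"tat":33,"xuj":14}
After op 7 (add /tx 49): {"llb":22,"llg":46,"nfy":50,"tat":33,"tx":49,"xuj":14}
After op 8 (replace /tat 81): {"llb":22,"llg":46,"nfy":50,"tat":81,"tx":49,"xuj":14}
After op 9 (add /n 41): {"llb":22,"llg":46,"n":41,"nfy":50,"tat":81,"tx":49,"xuj":14}
After op 10 (remove /xuj): {"llb":22,"llg":46,"n":41,"nfy":50,"tat":81,"tx":49}
After op 11 (replace /nfy 14): {"llb":22,"llg":46,"n":41,"nfy":14,"tat":81,"tx":49}
After op 12 (replace /llg 23): {"llb":22,"llg":23,"n":41,"nfy":14,"tat":81,"tx":49}
After op 13 (add /nfy 88): {"llb":22,"llg":23,"n":41,"nfy":88,"tat":81,"tx":49}
After op 14 (replace /tx 6): {"llb":22,"llg":23,"n":41,"nfy":88,"tat":81,"tx":6}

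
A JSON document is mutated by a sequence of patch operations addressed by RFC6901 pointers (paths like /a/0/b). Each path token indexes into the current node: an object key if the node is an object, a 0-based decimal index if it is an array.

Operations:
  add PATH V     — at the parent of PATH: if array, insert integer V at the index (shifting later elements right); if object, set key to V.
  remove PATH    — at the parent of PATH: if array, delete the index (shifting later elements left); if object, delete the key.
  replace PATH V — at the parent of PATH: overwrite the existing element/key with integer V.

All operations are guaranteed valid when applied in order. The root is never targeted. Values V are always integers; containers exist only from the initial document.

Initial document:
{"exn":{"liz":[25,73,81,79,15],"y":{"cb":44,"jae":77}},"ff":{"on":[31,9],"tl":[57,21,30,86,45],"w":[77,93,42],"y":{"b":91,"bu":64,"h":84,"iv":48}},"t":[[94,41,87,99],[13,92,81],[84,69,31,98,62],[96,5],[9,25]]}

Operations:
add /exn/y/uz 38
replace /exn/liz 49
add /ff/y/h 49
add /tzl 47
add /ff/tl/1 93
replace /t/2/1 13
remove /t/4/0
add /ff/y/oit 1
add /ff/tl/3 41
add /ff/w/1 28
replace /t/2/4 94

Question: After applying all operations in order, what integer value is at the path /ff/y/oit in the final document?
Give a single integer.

After op 1 (add /exn/y/uz 38): {"exn":{"liz":[25,73,81,79,15],"y":{"cb":44,"jae":77,"uz":38}},"ff":{"on":[31,9],"tl":[57,21,30,86,45],"w":[77,93,42],"y":{"b":91,"bu":64,"h":84,"iv":48}},"t":[[94,41,87,99],[13,92,81],[84,69,31,98,62],[96,5],[9,25]]}
After op 2 (replace /exn/liz 49): {"exn":{"liz":49,"y":{"cb":44,"jae":77,"uz":38}},"ff":{"on":[31,9],"tl":[57,21,30,86,45],"w":[77,93,42],"y":{"b":91,"bu":64,"h":84,"iv":48}},"t":[[94,41,87,99],[13,92,81],[84,69,31,98,62],[96,5],[9,25]]}
After op 3 (add /ff/y/h 49): {"exn":{"liz":49,"y":{"cb":44,"jae":77,"uz":38}},"ff":{"on":[31,9],"tl":[57,21,30,86,45],"w":[77,93,42],"y":{"b":91,"bu":64,"h":49,"iv":48}},"t":[[94,41,87,99],[13,92,81],[84,69,31,98,62],[96,5],[9,25]]}
After op 4 (add /tzl 47): {"exn":{"liz":49,"y":{"cb":44,"jae":77,"uz":38}},"ff":{"on":[31,9],"tl":[57,21,30,86,45],"w":[77,93,42],"y":{"b":91,"bu":64,"h":49,"iv":48}},"t":[[94,41,87,99],[13,92,81],[84,69,31,98,62],[96,5],[9,25]],"tzl":47}
After op 5 (add /ff/tl/1 93): {"exn":{"liz":49,"y":{"cb":44,"jae":77,"uz":38}},"ff":{"on":[31,9],"tl":[57,93,21,30,86,45],"w":[77,93,42],"y":{"b":91,"bu":64,"h":49,"iv":48}},"t":[[94,41,87,99],[13,92,81],[84,69,31,98,62],[96,5],[9,25]],"tzl":47}
After op 6 (replace /t/2/1 13): {"exn":{"liz":49,"y":{"cb":44,"jae":77,"uz":38}},"ff":{"on":[31,9],"tl":[57,93,21,30,86,45],"w":[77,93,42],"y":{"b":91,"bu":64,"h":49,"iv":48}},"t":[[94,41,87,99],[13,92,81],[84,13,31,98,62],[96,5],[9,25]],"tzl":47}
After op 7 (remove /t/4/0): {"exn":{"liz":49,"y":{"cb":44,"jae":77,"uz":38}},"ff":{"on":[31,9],"tl":[57,93,21,30,86,45],"w":[77,93,42],"y":{"b":91,"bu":64,"h":49,"iv":48}},"t":[[94,41,87,99],[13,92,81],[84,13,31,98,62],[96,5],[25]],"tzl":47}
After op 8 (add /ff/y/oit 1): {"exn":{"liz":49,"y":{"cb":44,"jae":77,"uz":38}},"ff":{"on":[31,9],"tl":[57,93,21,30,86,45],"w":[77,93,42],"y":{"b":91,"bu":64,"h":49,"iv":48,"oit":1}},"t":[[94,41,87,99],[13,92,81],[84,13,31,98,62],[96,5],[25]],"tzl":47}
After op 9 (add /ff/tl/3 41): {"exn":{"liz":49,"y":{"cb":44,"jae":77,"uz":38}},"ff":{"on":[31,9],"tl":[57,93,21,41,30,86,45],"w":[77,93,42],"y":{"b":91,"bu":64,"h":49,"iv":48,"oit":1}},"t":[[94,41,87,99],[13,92,81],[84,13,31,98,62],[96,5],[25]],"tzl":47}
After op 10 (add /ff/w/1 28): {"exn":{"liz":49,"y":{"cb":44,"jae":77,"uz":38}},"ff":{"on":[31,9],"tl":[57,93,21,41,30,86,45],"w":[77,28,93,42],"y":{"b":91,"bu":64,"h":49,"iv":48,"oit":1}},"t":[[94,41,87,99],[13,92,81],[84,13,31,98,62],[96,5],[25]],"tzl":47}
After op 11 (replace /t/2/4 94): {"exn":{"liz":49,"y":{"cb":44,"jae":77,"uz":38}},"ff":{"on":[31,9],"tl":[57,93,21,41,30,86,45],"w":[77,28,93,42],"y":{"b":91,"bu":64,"h":49,"iv":48,"oit":1}},"t":[[94,41,87,99],[13,92,81],[84,13,31,98,94],[96,5],[25]],"tzl":47}
Value at /ff/y/oit: 1

Answer: 1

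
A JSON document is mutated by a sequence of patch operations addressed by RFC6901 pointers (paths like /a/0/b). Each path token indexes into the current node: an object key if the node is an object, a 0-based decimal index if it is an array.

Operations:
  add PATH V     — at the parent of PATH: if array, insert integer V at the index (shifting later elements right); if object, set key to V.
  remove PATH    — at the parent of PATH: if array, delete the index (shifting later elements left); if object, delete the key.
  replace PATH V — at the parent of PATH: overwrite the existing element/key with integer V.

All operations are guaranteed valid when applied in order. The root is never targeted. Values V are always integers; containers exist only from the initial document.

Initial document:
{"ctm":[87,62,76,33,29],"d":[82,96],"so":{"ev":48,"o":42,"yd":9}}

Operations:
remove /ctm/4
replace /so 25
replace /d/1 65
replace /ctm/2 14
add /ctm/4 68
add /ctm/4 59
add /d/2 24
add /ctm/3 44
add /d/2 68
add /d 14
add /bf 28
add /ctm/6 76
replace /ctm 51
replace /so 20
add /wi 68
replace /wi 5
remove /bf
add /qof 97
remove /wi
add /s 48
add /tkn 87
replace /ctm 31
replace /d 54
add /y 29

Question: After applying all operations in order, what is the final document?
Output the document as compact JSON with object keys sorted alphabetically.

After op 1 (remove /ctm/4): {"ctm":[87,62,76,33],"d":[82,96],"so":{"ev":48,"o":42,"yd":9}}
After op 2 (replace /so 25): {"ctm":[87,62,76,33],"d":[82,96],"so":25}
After op 3 (replace /d/1 65): {"ctm":[87,62,76,33],"d":[82,65],"so":25}
After op 4 (replace /ctm/2 14): {"ctm":[87,62,14,33],"d":[82,65],"so":25}
After op 5 (add /ctm/4 68): {"ctm":[87,62,14,33,68],"d":[82,65],"so":25}
After op 6 (add /ctm/4 59): {"ctm":[87,62,14,33,59,68],"d":[82,65],"so":25}
After op 7 (add /d/2 24): {"ctm":[87,62,14,33,59,68],"d":[82,65,24],"so":25}
After op 8 (add /ctm/3 44): {"ctm":[87,62,14,44,33,59,68],"d":[82,65,24],"so":25}
After op 9 (add /d/2 68): {"ctm":[87,62,14,44,33,59,68],"d":[82,65,68,24],"so":25}
After op 10 (add /d 14): {"ctm":[87,62,14,44,33,59,68],"d":14,"so":25}
After op 11 (add /bf 28): {"bf":28,"ctm":[87,62,14,44,33,59,68],"d":14,"so":25}
After op 12 (add /ctm/6 76): {"bf":28,"ctm":[87,62,14,44,33,59,76,68],"d":14,"so":25}
After op 13 (replace /ctm 51): {"bf":28,"ctm":51,"d":14,"so":25}
After op 14 (replace /so 20): {"bf":28,"ctm":51,"d":14,"so":20}
After op 15 (add /wi 68): {"bf":28,"ctm":51,"d":14,"so":20,"wi":68}
After op 16 (replace /wi 5): {"bf":28,"ctm":51,"d":14,"so":20,"wi":5}
After op 17 (remove /bf): {"ctm":51,"d":14,"so":20,"wi":5}
After op 18 (add /qof 97): {"ctm":51,"d":14,"qof":97,"so":20,"wi":5}
After op 19 (remove /wi): {"ctm":51,"d":14,"qof":97,"so":20}
After op 20 (add /s 48): {"ctm":51,"d":14,"qof":97,"s":48,"so":20}
After op 21 (add /tkn 87): {"ctm":51,"d":14,"qof":97,"s":48,"so":20,"tkn":87}
After op 22 (replace /ctm 31): {"ctm":31,"d":14,"qof":97,"s":48,"so":20,"tkn":87}
After op 23 (replace /d 54): {"ctm":31,"d":54,"qof":97,"s":48,"so":20,"tkn":87}
After op 24 (add /y 29): {"ctm":31,"d":54,"qof":97,"s":48,"so":20,"tkn":87,"y":29}

Answer: {"ctm":31,"d":54,"qof":97,"s":48,"so":20,"tkn":87,"y":29}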